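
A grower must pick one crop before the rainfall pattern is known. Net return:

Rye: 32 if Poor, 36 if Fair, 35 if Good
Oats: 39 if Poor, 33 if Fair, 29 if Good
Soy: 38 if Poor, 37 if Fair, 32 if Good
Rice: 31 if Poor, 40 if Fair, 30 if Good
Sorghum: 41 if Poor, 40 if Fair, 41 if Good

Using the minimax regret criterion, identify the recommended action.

Sorghum

Column bests: Poor=41, Fair=40, Good=41.
Rye regrets: 9, 4, 6 → max 9
Oats regrets: 2, 7, 12 → max 12
Soy regrets: 3, 3, 9 → max 9
Rice regrets: 10, 0, 11 → max 11
Sorghum regrets: 0, 0, 0 → max 0
Smallest max regret = 0 → Sorghum.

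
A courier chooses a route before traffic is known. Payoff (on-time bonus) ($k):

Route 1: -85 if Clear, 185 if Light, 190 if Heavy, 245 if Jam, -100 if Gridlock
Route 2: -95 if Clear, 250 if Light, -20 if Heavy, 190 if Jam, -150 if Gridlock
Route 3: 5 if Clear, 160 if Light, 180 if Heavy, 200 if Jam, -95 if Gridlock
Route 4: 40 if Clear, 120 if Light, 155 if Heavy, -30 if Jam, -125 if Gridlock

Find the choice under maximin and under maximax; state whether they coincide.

Row minima: Route 1=-100, Route 2=-150, Route 3=-95, Route 4=-125
Best worst-case = -95 → Route 3.
Row maxima: Route 1=245, Route 2=250, Route 3=200, Route 4=155
Best best-case = 250 → Route 2.

maximin → Route 3; maximax → Route 2 (disagree)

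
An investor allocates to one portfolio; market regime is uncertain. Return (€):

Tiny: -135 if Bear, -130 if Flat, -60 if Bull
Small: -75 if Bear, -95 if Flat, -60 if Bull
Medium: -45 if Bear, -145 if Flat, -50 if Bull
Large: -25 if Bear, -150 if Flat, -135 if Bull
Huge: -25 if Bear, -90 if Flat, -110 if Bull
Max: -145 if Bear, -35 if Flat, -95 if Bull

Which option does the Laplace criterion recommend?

Row averages: Tiny=-325/3, Small=-230/3, Medium=-80, Large=-310/3, Huge=-75, Max=-275/3
Highest average = -75 → Huge.

Huge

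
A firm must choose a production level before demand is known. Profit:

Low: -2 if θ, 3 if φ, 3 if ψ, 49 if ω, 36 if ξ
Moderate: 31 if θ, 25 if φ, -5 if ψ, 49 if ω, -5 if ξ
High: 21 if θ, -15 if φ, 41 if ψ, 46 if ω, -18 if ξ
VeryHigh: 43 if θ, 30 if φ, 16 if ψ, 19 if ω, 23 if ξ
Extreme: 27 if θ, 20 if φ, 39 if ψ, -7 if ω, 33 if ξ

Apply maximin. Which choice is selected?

VeryHigh

Row minima: Low=-2, Moderate=-5, High=-18, VeryHigh=16, Extreme=-7
Best worst-case = 16 → VeryHigh.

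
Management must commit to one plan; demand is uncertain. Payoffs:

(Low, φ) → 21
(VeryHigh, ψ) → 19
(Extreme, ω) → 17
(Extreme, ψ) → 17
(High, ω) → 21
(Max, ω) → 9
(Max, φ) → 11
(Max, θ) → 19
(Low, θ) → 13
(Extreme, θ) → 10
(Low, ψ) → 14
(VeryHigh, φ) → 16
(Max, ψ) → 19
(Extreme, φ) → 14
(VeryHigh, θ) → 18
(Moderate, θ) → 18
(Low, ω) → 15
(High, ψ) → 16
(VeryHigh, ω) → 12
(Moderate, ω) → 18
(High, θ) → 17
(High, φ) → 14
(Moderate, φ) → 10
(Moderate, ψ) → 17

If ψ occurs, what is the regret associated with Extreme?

2

Best payoff under ψ is 19.
Regret = 19 − 17 = 2.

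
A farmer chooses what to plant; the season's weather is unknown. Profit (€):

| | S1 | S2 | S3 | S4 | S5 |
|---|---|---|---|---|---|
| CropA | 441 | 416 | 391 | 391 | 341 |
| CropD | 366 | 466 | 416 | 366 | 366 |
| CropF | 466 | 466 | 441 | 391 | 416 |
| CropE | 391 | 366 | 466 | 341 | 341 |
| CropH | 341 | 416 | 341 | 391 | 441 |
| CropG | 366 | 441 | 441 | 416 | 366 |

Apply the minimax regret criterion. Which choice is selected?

CropF

Column bests: S1=466, S2=466, S3=466, S4=416, S5=441.
CropA regrets: 25, 50, 75, 25, 100 → max 100
CropD regrets: 100, 0, 50, 50, 75 → max 100
CropF regrets: 0, 0, 25, 25, 25 → max 25
CropE regrets: 75, 100, 0, 75, 100 → max 100
CropH regrets: 125, 50, 125, 25, 0 → max 125
CropG regrets: 100, 25, 25, 0, 75 → max 100
Smallest max regret = 25 → CropF.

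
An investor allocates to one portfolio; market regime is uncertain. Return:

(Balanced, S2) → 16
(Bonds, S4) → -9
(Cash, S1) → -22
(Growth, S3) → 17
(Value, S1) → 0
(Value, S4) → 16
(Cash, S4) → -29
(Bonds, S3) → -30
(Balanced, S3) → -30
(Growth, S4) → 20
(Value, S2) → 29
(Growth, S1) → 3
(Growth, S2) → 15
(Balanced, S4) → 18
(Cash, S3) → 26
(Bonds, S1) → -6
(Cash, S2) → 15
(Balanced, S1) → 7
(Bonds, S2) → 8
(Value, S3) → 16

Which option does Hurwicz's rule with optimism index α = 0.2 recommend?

Growth

Growth: 0.2·20 + 0.8·3 = 6.4
Balanced: 0.2·18 + 0.8·(-30) = -20.4
Value: 0.2·29 + 0.8·0 = 5.8
Cash: 0.2·26 + 0.8·(-29) = -18
Bonds: 0.2·8 + 0.8·(-30) = -22.4
Highest Hurwicz score = 6.4 → Growth.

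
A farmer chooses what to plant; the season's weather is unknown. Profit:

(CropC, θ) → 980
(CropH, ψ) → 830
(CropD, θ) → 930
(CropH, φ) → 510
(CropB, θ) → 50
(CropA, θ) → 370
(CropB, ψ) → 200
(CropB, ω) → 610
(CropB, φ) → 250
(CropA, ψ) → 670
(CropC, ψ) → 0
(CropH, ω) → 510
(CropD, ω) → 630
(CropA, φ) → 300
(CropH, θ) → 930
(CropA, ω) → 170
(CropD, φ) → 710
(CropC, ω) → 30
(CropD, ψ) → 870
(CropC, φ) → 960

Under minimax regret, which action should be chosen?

CropD

Column bests: θ=980, φ=960, ψ=870, ω=630.
CropC regrets: 0, 0, 870, 600 → max 870
CropB regrets: 930, 710, 670, 20 → max 930
CropH regrets: 50, 450, 40, 120 → max 450
CropD regrets: 50, 250, 0, 0 → max 250
CropA regrets: 610, 660, 200, 460 → max 660
Smallest max regret = 250 → CropD.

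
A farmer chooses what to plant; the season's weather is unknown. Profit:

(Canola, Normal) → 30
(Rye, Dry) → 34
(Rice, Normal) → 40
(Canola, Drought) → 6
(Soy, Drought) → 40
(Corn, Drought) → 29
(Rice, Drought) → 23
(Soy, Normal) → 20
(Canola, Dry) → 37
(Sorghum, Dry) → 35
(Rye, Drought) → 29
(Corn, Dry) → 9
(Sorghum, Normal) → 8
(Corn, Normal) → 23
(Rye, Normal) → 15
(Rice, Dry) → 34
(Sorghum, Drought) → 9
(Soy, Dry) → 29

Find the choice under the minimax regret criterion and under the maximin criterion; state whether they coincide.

minimax regret → Rice; maximin → Rice (agree)

Column bests: Drought=40, Dry=37, Normal=40.
Rye regrets: 11, 3, 25 → max 25
Canola regrets: 34, 0, 10 → max 34
Sorghum regrets: 31, 2, 32 → max 32
Rice regrets: 17, 3, 0 → max 17
Corn regrets: 11, 28, 17 → max 28
Soy regrets: 0, 8, 20 → max 20
Smallest max regret = 17 → Rice.
Row minima: Rye=15, Canola=6, Sorghum=8, Rice=23, Corn=9, Soy=20
Best worst-case = 23 → Rice.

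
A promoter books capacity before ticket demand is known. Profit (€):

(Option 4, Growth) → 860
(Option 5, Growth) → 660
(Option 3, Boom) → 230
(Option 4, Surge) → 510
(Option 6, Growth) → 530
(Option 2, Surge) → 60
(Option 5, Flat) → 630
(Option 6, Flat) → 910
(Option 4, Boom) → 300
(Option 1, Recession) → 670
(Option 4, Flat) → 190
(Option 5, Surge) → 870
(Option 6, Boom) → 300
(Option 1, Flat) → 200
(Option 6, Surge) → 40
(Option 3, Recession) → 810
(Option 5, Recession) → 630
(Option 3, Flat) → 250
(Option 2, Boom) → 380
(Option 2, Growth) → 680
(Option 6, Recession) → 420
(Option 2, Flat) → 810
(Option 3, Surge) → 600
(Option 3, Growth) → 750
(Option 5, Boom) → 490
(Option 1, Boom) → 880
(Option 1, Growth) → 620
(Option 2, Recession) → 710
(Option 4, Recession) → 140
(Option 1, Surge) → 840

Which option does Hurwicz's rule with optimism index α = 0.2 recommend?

Option 5

Option 1: 0.2·880 + 0.8·200 = 336
Option 2: 0.2·810 + 0.8·60 = 210
Option 3: 0.2·810 + 0.8·230 = 346
Option 4: 0.2·860 + 0.8·140 = 284
Option 5: 0.2·870 + 0.8·490 = 566
Option 6: 0.2·910 + 0.8·40 = 214
Highest Hurwicz score = 566 → Option 5.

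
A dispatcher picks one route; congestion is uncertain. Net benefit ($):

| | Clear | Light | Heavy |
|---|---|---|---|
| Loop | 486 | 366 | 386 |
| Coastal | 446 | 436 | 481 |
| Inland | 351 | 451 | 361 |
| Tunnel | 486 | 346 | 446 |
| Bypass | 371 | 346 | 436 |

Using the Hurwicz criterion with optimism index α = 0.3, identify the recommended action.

Loop: 0.3·486 + 0.7·366 = 402
Coastal: 0.3·481 + 0.7·436 = 449.5
Inland: 0.3·451 + 0.7·351 = 381
Tunnel: 0.3·486 + 0.7·346 = 388
Bypass: 0.3·436 + 0.7·346 = 373
Highest Hurwicz score = 449.5 → Coastal.

Coastal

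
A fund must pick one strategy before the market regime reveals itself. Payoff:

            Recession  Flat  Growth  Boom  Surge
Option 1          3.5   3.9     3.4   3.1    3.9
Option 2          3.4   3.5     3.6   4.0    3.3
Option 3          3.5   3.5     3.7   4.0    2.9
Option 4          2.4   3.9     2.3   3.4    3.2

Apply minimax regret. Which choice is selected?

Column bests: Recession=3.5, Flat=3.9, Growth=3.7, Boom=4.0, Surge=3.9.
Option 1 regrets: 0.0, 0.0, 0.3, 0.9, 0.0 → max 0.9
Option 2 regrets: 0.1, 0.4, 0.1, 0.0, 0.6 → max 0.6
Option 3 regrets: 0.0, 0.4, 0.0, 0.0, 1.0 → max 1.0
Option 4 regrets: 1.1, 0.0, 1.4, 0.6, 0.7 → max 1.4
Smallest max regret = 0.6 → Option 2.

Option 2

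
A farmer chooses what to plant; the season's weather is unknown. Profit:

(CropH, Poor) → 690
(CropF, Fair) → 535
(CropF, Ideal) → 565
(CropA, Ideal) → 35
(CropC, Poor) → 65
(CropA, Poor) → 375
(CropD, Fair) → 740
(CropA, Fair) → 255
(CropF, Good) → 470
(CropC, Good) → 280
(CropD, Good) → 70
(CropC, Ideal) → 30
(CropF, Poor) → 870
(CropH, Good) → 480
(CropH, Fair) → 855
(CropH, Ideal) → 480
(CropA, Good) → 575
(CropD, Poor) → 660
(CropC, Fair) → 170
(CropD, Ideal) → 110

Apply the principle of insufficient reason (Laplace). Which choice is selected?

CropH

Row averages: CropC=136.25, CropA=310, CropF=610, CropH=626.25, CropD=395
Highest average = 626.25 → CropH.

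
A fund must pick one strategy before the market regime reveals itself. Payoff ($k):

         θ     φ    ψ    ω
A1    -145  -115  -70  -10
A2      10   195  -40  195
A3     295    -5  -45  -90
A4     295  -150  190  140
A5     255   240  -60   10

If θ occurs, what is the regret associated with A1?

440

Best payoff under θ is 295.
Regret = 295 − (-145) = 440.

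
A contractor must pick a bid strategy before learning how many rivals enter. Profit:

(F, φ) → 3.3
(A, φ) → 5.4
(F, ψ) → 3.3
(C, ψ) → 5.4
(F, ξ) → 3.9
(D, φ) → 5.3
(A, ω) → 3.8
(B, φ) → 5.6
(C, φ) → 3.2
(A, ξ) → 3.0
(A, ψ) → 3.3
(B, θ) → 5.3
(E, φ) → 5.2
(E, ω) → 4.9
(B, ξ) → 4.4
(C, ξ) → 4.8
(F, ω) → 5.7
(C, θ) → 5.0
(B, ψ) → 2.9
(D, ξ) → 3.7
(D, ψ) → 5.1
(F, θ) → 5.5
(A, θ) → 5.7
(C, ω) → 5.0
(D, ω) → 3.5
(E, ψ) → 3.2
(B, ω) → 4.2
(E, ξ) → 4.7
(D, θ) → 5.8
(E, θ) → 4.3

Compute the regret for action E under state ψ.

2.2

Best payoff under ψ is 5.4.
Regret = 5.4 − 3.2 = 2.2.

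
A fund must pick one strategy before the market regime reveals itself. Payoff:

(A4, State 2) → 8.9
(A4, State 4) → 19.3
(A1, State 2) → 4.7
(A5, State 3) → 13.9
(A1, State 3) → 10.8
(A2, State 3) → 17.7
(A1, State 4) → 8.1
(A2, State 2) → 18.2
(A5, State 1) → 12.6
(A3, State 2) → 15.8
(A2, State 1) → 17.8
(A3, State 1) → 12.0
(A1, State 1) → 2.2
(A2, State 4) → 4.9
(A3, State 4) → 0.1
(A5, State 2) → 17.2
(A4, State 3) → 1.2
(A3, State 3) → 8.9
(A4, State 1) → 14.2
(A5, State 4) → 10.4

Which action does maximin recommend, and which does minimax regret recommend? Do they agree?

maximin → A5; minimax regret → A5 (agree)

Row minima: A1=2.2, A2=4.9, A3=0.1, A4=1.2, A5=10.4
Best worst-case = 10.4 → A5.
Column bests: State 1=17.8, State 2=18.2, State 3=17.7, State 4=19.3.
A1 regrets: 15.6, 13.5, 6.9, 11.2 → max 15.6
A2 regrets: 0.0, 0.0, 0.0, 14.4 → max 14.4
A3 regrets: 5.8, 2.4, 8.8, 19.2 → max 19.2
A4 regrets: 3.6, 9.3, 16.5, 0.0 → max 16.5
A5 regrets: 5.2, 1.0, 3.8, 8.9 → max 8.9
Smallest max regret = 8.9 → A5.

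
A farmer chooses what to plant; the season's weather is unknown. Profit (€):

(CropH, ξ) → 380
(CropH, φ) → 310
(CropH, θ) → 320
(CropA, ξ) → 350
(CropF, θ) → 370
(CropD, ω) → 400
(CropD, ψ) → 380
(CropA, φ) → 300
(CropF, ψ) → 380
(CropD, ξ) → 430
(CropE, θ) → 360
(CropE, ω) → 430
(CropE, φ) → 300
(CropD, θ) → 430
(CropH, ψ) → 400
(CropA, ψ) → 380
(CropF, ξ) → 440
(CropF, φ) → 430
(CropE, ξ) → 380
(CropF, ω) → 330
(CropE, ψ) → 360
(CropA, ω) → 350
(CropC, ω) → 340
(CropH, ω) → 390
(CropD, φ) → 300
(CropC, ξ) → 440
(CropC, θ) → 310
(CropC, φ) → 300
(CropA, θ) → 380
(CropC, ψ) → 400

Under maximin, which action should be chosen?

Row minima: CropF=330, CropD=300, CropE=300, CropH=310, CropA=300, CropC=300
Best worst-case = 330 → CropF.

CropF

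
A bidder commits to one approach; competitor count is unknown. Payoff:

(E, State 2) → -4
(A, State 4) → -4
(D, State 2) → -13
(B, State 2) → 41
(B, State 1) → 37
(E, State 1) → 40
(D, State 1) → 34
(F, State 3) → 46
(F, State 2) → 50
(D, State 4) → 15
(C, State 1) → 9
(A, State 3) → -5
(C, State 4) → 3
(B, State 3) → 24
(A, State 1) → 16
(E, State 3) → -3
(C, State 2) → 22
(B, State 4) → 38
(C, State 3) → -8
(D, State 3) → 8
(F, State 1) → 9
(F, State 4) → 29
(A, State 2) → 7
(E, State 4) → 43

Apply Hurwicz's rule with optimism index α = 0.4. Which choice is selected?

B

A: 0.4·16 + 0.6·(-5) = 3.4
B: 0.4·41 + 0.6·24 = 30.8
C: 0.4·22 + 0.6·(-8) = 4
D: 0.4·34 + 0.6·(-13) = 5.8
E: 0.4·43 + 0.6·(-4) = 14.8
F: 0.4·50 + 0.6·9 = 25.4
Highest Hurwicz score = 30.8 → B.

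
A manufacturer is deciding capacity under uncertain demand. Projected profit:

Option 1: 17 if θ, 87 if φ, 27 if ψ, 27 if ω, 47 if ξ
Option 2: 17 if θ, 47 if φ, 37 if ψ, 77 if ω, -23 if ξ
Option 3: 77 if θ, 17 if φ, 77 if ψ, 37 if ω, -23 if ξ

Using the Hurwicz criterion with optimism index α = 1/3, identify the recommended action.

Option 1: 1/3·87 + 2/3·17 = 121/3
Option 2: 1/3·77 + 2/3·(-23) = 31/3
Option 3: 1/3·77 + 2/3·(-23) = 31/3
Highest Hurwicz score = 121/3 → Option 1.

Option 1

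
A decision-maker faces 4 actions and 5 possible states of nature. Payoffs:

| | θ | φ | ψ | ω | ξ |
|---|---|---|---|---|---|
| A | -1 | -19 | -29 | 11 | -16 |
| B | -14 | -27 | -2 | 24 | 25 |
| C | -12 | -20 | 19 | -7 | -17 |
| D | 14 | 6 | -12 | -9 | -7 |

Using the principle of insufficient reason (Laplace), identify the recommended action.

Row averages: A=-10.8, B=1.2, C=-7.4, D=-1.6
Highest average = 1.2 → B.

B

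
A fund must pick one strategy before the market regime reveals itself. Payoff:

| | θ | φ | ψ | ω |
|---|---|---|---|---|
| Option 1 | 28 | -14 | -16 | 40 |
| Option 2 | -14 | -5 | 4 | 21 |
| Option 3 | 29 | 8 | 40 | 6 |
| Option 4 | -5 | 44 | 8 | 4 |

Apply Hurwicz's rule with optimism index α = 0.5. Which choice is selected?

Option 1: 0.5·40 + 0.5·(-16) = 12
Option 2: 0.5·21 + 0.5·(-14) = 3.5
Option 3: 0.5·40 + 0.5·6 = 23
Option 4: 0.5·44 + 0.5·(-5) = 19.5
Highest Hurwicz score = 23 → Option 3.

Option 3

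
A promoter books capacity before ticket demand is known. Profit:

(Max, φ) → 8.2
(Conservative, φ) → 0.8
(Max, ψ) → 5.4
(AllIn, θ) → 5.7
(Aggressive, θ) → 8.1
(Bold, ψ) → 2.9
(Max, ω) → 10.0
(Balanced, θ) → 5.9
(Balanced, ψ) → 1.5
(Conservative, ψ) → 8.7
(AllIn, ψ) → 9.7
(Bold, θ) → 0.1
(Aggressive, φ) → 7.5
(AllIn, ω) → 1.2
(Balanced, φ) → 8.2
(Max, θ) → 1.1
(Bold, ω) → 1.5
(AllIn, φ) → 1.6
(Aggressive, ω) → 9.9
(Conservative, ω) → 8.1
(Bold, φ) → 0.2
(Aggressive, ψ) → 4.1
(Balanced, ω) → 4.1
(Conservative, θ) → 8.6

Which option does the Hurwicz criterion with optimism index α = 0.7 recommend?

Conservative: 0.7·8.7 + 0.3·0.8 = 6.33
Balanced: 0.7·8.2 + 0.3·1.5 = 6.19
Aggressive: 0.7·9.9 + 0.3·4.1 = 8.16
Bold: 0.7·2.9 + 0.3·0.1 = 2.06
AllIn: 0.7·9.7 + 0.3·1.2 = 7.15
Max: 0.7·10.0 + 0.3·1.1 = 7.33
Highest Hurwicz score = 8.16 → Aggressive.

Aggressive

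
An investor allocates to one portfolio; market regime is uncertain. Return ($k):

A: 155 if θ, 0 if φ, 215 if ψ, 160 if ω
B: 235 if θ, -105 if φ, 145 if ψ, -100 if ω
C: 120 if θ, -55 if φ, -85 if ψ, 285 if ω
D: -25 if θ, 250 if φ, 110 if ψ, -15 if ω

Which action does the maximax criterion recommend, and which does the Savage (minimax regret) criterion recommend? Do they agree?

maximax → C; minimax regret → A (disagree)

Row maxima: A=215, B=235, C=285, D=250
Best best-case = 285 → C.
Column bests: θ=235, φ=250, ψ=215, ω=285.
A regrets: 80, 250, 0, 125 → max 250
B regrets: 0, 355, 70, 385 → max 385
C regrets: 115, 305, 300, 0 → max 305
D regrets: 260, 0, 105, 300 → max 300
Smallest max regret = 250 → A.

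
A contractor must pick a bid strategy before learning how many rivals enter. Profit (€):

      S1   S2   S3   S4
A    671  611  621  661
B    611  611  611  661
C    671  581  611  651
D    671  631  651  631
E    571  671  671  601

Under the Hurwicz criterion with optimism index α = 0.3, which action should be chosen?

D

A: 0.3·671 + 0.7·611 = 629
B: 0.3·661 + 0.7·611 = 626
C: 0.3·671 + 0.7·581 = 608
D: 0.3·671 + 0.7·631 = 643
E: 0.3·671 + 0.7·571 = 601
Highest Hurwicz score = 643 → D.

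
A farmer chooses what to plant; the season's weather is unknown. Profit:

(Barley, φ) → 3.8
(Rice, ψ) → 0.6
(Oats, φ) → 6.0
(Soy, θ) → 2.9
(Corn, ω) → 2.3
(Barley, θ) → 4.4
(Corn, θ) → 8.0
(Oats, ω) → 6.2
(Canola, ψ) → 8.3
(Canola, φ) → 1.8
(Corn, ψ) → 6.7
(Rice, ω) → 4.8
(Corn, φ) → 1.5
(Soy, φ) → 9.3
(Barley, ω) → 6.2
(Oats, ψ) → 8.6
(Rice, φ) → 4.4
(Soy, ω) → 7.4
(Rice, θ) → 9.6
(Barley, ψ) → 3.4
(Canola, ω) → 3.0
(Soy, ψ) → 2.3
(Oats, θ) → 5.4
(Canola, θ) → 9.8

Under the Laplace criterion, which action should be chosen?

Row averages: Soy=5.475, Corn=4.625, Canola=5.725, Rice=4.85, Barley=4.45, Oats=6.55
Highest average = 6.55 → Oats.

Oats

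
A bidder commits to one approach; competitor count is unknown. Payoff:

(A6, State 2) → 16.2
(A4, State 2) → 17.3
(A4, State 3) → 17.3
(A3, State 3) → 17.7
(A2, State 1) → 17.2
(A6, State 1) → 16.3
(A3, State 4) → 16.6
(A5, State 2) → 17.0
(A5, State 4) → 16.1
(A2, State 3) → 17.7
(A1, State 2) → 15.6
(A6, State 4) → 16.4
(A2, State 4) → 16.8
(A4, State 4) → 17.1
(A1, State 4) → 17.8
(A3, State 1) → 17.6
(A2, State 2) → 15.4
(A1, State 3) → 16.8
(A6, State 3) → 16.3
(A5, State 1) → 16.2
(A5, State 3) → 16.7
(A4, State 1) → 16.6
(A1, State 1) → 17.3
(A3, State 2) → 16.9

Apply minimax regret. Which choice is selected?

Column bests: State 1=17.6, State 2=17.3, State 3=17.7, State 4=17.8.
A1 regrets: 0.3, 1.7, 0.9, 0.0 → max 1.7
A2 regrets: 0.4, 1.9, 0.0, 1.0 → max 1.9
A3 regrets: 0.0, 0.4, 0.0, 1.2 → max 1.2
A4 regrets: 1.0, 0.0, 0.4, 0.7 → max 1.0
A5 regrets: 1.4, 0.3, 1.0, 1.7 → max 1.7
A6 regrets: 1.3, 1.1, 1.4, 1.4 → max 1.4
Smallest max regret = 1.0 → A4.

A4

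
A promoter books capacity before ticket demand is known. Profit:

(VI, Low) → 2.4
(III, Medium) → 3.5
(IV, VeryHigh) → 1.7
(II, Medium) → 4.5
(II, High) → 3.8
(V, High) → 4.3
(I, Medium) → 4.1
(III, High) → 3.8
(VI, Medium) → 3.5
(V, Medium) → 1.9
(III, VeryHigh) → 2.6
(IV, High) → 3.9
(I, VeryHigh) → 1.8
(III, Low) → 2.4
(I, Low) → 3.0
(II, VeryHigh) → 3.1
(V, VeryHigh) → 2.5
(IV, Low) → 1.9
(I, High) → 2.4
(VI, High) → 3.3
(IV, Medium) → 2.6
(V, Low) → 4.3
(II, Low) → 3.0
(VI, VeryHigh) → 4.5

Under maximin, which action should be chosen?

II

Row minima: I=1.8, II=3.0, III=2.4, IV=1.7, V=1.9, VI=2.4
Best worst-case = 3.0 → II.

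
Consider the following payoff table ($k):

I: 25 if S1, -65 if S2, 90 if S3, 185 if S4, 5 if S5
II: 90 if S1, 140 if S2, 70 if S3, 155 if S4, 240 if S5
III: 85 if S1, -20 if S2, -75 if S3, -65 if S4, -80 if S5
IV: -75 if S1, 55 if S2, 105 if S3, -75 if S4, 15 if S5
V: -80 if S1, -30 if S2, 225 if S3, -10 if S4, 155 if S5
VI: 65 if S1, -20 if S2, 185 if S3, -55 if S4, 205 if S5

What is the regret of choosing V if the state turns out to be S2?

Best payoff under S2 is 140.
Regret = 140 − (-30) = 170.

170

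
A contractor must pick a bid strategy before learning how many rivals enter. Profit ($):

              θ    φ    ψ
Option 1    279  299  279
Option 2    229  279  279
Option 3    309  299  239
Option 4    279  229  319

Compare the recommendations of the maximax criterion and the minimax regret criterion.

Row maxima: Option 1=299, Option 2=279, Option 3=309, Option 4=319
Best best-case = 319 → Option 4.
Column bests: θ=309, φ=299, ψ=319.
Option 1 regrets: 30, 0, 40 → max 40
Option 2 regrets: 80, 20, 40 → max 80
Option 3 regrets: 0, 0, 80 → max 80
Option 4 regrets: 30, 70, 0 → max 70
Smallest max regret = 40 → Option 1.

maximax → Option 4; minimax regret → Option 1 (disagree)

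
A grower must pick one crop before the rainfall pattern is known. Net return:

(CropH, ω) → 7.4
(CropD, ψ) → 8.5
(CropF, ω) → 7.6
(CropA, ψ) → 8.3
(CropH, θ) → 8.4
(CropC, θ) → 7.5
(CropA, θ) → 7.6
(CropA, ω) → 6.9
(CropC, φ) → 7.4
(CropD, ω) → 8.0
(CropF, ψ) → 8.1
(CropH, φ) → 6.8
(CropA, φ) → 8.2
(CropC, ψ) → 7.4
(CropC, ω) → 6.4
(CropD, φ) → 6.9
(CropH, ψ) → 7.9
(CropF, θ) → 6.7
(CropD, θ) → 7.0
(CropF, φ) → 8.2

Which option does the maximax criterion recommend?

CropD

Row maxima: CropH=8.4, CropC=7.5, CropF=8.2, CropA=8.3, CropD=8.5
Best best-case = 8.5 → CropD.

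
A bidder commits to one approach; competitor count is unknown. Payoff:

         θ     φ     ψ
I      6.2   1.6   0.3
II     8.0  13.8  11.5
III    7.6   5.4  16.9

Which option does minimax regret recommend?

II

Column bests: θ=8.0, φ=13.8, ψ=16.9.
I regrets: 1.8, 12.2, 16.6 → max 16.6
II regrets: 0.0, 0.0, 5.4 → max 5.4
III regrets: 0.4, 8.4, 0.0 → max 8.4
Smallest max regret = 5.4 → II.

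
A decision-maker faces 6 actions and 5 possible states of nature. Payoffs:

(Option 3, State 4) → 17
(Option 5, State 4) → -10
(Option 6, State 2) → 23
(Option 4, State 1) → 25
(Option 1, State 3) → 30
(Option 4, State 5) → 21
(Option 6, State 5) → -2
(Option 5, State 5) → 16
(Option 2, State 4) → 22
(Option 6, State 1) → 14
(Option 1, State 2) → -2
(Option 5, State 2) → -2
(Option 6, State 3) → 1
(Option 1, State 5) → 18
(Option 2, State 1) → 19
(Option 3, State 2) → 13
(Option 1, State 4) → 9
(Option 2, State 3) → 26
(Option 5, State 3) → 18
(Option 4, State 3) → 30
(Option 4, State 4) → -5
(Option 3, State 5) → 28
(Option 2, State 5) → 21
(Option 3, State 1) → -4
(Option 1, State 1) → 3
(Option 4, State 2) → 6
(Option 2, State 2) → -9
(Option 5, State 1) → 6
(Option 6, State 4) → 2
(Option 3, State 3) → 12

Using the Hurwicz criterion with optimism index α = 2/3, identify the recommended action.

Option 1: 2/3·30 + 1/3·(-2) = 58/3
Option 2: 2/3·26 + 1/3·(-9) = 43/3
Option 3: 2/3·28 + 1/3·(-4) = 52/3
Option 4: 2/3·30 + 1/3·(-5) = 55/3
Option 5: 2/3·18 + 1/3·(-10) = 26/3
Option 6: 2/3·23 + 1/3·(-2) = 44/3
Highest Hurwicz score = 58/3 → Option 1.

Option 1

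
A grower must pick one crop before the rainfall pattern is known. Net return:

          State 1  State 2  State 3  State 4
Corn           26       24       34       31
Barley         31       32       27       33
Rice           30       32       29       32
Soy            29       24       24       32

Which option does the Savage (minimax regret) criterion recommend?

Column bests: State 1=31, State 2=32, State 3=34, State 4=33.
Corn regrets: 5, 8, 0, 2 → max 8
Barley regrets: 0, 0, 7, 0 → max 7
Rice regrets: 1, 0, 5, 1 → max 5
Soy regrets: 2, 8, 10, 1 → max 10
Smallest max regret = 5 → Rice.

Rice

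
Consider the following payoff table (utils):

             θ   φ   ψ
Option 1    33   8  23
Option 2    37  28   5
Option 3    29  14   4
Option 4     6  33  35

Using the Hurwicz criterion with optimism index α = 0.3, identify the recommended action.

Option 1

Option 1: 0.3·33 + 0.7·8 = 15.5
Option 2: 0.3·37 + 0.7·5 = 14.6
Option 3: 0.3·29 + 0.7·4 = 11.5
Option 4: 0.3·35 + 0.7·6 = 14.7
Highest Hurwicz score = 15.5 → Option 1.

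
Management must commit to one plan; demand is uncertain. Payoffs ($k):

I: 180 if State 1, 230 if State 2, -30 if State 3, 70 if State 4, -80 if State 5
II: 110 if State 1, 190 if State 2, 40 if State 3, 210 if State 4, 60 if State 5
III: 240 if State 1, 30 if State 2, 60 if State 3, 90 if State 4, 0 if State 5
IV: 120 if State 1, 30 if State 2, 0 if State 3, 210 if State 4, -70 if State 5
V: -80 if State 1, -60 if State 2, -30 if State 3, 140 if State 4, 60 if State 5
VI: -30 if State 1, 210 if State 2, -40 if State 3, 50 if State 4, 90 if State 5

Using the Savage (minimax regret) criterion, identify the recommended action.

Column bests: State 1=240, State 2=230, State 3=60, State 4=210, State 5=90.
I regrets: 60, 0, 90, 140, 170 → max 170
II regrets: 130, 40, 20, 0, 30 → max 130
III regrets: 0, 200, 0, 120, 90 → max 200
IV regrets: 120, 200, 60, 0, 160 → max 200
V regrets: 320, 290, 90, 70, 30 → max 320
VI regrets: 270, 20, 100, 160, 0 → max 270
Smallest max regret = 130 → II.

II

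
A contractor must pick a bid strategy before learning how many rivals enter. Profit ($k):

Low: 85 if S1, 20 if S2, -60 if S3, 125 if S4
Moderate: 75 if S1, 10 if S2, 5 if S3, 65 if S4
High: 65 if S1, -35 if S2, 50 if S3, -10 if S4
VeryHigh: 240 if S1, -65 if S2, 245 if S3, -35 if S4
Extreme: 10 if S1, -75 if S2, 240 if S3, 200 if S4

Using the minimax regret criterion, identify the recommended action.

Column bests: S1=240, S2=20, S3=245, S4=200.
Low regrets: 155, 0, 305, 75 → max 305
Moderate regrets: 165, 10, 240, 135 → max 240
High regrets: 175, 55, 195, 210 → max 210
VeryHigh regrets: 0, 85, 0, 235 → max 235
Extreme regrets: 230, 95, 5, 0 → max 230
Smallest max regret = 210 → High.

High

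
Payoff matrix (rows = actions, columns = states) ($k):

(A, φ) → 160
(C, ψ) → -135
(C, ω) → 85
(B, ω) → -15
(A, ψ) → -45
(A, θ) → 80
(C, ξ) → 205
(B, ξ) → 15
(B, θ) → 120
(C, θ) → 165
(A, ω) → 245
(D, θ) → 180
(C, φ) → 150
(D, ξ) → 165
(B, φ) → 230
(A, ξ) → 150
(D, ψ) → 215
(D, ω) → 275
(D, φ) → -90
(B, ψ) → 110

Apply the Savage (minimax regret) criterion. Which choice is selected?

A

Column bests: θ=180, φ=230, ψ=215, ω=275, ξ=205.
A regrets: 100, 70, 260, 30, 55 → max 260
B regrets: 60, 0, 105, 290, 190 → max 290
C regrets: 15, 80, 350, 190, 0 → max 350
D regrets: 0, 320, 0, 0, 40 → max 320
Smallest max regret = 260 → A.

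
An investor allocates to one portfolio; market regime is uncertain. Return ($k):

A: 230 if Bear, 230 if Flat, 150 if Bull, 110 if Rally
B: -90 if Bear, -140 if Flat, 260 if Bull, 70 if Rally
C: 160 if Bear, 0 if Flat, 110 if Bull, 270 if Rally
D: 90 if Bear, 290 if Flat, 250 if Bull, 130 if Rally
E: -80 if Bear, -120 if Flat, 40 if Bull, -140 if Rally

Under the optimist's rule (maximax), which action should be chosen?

D

Row maxima: A=230, B=260, C=270, D=290, E=40
Best best-case = 290 → D.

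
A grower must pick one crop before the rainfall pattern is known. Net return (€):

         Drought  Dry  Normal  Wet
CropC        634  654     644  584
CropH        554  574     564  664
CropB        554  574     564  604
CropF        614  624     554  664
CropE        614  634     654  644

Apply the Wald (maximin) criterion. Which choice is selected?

CropE

Row minima: CropC=584, CropH=554, CropB=554, CropF=554, CropE=614
Best worst-case = 614 → CropE.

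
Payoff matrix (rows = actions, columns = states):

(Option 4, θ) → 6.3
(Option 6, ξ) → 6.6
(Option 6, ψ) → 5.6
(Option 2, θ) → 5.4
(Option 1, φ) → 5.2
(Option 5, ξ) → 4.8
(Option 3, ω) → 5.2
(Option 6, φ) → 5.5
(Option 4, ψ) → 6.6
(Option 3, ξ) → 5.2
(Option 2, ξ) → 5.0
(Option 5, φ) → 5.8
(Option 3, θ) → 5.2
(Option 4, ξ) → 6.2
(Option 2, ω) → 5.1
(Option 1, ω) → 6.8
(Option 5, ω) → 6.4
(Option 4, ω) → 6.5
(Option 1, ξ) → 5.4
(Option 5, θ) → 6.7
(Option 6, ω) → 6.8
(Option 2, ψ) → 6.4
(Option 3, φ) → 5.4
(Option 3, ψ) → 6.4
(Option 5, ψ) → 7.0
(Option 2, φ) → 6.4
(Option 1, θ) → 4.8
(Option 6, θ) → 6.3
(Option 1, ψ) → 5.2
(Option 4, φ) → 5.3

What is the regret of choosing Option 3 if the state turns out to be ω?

Best payoff under ω is 6.8.
Regret = 6.8 − 5.2 = 1.6.

1.6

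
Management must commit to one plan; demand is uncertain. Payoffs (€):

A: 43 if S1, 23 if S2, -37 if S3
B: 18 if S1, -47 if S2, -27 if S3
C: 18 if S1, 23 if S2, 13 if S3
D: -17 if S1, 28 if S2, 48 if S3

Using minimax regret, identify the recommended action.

Column bests: S1=43, S2=28, S3=48.
A regrets: 0, 5, 85 → max 85
B regrets: 25, 75, 75 → max 75
C regrets: 25, 5, 35 → max 35
D regrets: 60, 0, 0 → max 60
Smallest max regret = 35 → C.

C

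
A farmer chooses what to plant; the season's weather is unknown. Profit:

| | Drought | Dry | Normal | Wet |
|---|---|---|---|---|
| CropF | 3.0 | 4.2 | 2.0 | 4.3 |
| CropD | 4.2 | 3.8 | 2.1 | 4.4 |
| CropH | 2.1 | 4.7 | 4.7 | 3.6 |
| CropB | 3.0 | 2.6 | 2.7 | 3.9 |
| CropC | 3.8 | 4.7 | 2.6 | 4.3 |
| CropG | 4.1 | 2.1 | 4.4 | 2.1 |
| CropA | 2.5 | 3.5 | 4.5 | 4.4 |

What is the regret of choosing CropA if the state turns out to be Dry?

1.2

Best payoff under Dry is 4.7.
Regret = 4.7 − 3.5 = 1.2.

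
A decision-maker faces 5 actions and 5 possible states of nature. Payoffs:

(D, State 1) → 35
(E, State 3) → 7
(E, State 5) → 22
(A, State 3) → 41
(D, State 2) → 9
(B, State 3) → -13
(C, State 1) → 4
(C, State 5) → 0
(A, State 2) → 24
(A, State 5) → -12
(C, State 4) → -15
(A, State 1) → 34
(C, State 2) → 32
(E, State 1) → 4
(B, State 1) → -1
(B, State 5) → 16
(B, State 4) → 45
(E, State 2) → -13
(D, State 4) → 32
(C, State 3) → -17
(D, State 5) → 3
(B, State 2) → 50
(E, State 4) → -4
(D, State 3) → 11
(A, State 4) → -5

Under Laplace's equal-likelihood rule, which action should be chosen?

B

Row averages: A=16.4, B=19.4, C=0.8, D=18, E=3.2
Highest average = 19.4 → B.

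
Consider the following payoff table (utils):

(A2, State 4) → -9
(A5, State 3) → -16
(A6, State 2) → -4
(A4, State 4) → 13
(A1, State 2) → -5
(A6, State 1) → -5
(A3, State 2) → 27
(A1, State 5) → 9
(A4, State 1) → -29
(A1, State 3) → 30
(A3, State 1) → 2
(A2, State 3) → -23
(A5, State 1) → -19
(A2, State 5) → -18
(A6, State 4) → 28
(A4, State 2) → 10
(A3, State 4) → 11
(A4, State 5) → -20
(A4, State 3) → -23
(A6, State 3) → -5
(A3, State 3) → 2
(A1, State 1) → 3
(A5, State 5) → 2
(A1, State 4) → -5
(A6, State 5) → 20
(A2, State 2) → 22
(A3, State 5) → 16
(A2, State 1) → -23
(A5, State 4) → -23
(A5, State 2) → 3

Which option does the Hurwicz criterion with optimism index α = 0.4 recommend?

A3

A1: 0.4·30 + 0.6·(-5) = 9
A2: 0.4·22 + 0.6·(-23) = -5
A3: 0.4·27 + 0.6·2 = 12
A4: 0.4·13 + 0.6·(-29) = -12.2
A5: 0.4·3 + 0.6·(-23) = -12.6
A6: 0.4·28 + 0.6·(-5) = 8.2
Highest Hurwicz score = 12 → A3.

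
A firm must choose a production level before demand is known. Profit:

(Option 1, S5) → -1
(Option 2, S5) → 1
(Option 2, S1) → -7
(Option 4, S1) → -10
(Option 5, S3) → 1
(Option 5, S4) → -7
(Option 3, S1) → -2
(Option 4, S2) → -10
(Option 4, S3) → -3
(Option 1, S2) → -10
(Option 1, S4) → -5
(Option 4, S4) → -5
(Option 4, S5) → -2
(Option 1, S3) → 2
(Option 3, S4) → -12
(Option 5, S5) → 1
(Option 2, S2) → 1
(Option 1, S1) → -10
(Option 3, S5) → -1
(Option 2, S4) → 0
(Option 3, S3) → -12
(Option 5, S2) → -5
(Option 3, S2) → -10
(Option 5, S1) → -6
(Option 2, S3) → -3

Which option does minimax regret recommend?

Option 2

Column bests: S1=-2, S2=1, S3=2, S4=0, S5=1.
Option 1 regrets: 8, 11, 0, 5, 2 → max 11
Option 2 regrets: 5, 0, 5, 0, 0 → max 5
Option 3 regrets: 0, 11, 14, 12, 2 → max 14
Option 4 regrets: 8, 11, 5, 5, 3 → max 11
Option 5 regrets: 4, 6, 1, 7, 0 → max 7
Smallest max regret = 5 → Option 2.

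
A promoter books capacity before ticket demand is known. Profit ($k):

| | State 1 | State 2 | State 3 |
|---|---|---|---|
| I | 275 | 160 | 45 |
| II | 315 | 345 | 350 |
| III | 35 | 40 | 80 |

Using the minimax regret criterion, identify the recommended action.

Column bests: State 1=315, State 2=345, State 3=350.
I regrets: 40, 185, 305 → max 305
II regrets: 0, 0, 0 → max 0
III regrets: 280, 305, 270 → max 305
Smallest max regret = 0 → II.

II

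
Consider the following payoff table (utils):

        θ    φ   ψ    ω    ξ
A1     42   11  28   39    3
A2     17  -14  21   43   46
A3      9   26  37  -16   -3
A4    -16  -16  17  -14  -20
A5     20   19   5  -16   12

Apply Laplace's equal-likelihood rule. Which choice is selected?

Row averages: A1=24.6, A2=22.6, A3=10.6, A4=-9.8, A5=8
Highest average = 24.6 → A1.

A1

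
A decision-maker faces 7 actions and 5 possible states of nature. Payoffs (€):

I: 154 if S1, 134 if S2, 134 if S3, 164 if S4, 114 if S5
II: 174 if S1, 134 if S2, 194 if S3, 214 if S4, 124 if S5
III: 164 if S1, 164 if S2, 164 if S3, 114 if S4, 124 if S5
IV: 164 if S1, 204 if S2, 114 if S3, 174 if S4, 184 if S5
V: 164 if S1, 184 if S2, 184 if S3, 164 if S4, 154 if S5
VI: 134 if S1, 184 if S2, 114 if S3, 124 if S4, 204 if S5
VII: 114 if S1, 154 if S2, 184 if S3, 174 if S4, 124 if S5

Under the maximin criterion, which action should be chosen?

Row minima: I=114, II=124, III=114, IV=114, V=154, VI=114, VII=114
Best worst-case = 154 → V.

V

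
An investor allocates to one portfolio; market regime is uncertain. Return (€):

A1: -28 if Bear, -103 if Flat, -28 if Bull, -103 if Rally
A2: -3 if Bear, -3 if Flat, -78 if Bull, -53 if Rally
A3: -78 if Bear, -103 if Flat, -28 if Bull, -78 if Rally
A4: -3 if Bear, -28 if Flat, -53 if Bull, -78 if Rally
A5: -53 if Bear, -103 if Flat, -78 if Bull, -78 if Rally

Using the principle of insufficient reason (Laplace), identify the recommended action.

Row averages: A1=-65.5, A2=-34.25, A3=-71.75, A4=-40.5, A5=-78
Highest average = -34.25 → A2.

A2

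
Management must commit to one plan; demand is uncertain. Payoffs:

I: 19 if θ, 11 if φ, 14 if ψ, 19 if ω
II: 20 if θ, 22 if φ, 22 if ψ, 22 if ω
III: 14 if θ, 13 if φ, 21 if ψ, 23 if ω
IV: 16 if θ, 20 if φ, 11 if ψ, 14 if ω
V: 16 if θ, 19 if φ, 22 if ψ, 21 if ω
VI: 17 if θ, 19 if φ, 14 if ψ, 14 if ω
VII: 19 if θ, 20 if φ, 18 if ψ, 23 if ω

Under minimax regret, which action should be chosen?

Column bests: θ=20, φ=22, ψ=22, ω=23.
I regrets: 1, 11, 8, 4 → max 11
II regrets: 0, 0, 0, 1 → max 1
III regrets: 6, 9, 1, 0 → max 9
IV regrets: 4, 2, 11, 9 → max 11
V regrets: 4, 3, 0, 2 → max 4
VI regrets: 3, 3, 8, 9 → max 9
VII regrets: 1, 2, 4, 0 → max 4
Smallest max regret = 1 → II.

II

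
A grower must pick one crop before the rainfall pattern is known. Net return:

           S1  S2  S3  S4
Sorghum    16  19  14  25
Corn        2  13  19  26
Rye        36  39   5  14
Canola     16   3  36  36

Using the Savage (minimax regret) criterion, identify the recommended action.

Column bests: S1=36, S2=39, S3=36, S4=36.
Sorghum regrets: 20, 20, 22, 11 → max 22
Corn regrets: 34, 26, 17, 10 → max 34
Rye regrets: 0, 0, 31, 22 → max 31
Canola regrets: 20, 36, 0, 0 → max 36
Smallest max regret = 22 → Sorghum.

Sorghum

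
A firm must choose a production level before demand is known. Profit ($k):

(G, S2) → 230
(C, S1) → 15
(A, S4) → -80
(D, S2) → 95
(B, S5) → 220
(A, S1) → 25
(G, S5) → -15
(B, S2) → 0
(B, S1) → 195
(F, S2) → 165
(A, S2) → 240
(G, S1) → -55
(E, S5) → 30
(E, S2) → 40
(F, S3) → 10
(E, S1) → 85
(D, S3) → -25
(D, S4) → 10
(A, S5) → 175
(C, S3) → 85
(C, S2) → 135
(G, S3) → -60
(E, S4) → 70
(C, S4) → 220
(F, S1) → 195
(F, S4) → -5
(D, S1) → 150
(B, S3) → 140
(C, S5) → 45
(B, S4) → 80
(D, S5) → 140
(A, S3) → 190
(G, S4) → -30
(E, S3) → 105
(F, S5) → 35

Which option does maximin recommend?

E

Row minima: A=-80, B=0, C=15, D=-25, E=30, F=-5, G=-60
Best worst-case = 30 → E.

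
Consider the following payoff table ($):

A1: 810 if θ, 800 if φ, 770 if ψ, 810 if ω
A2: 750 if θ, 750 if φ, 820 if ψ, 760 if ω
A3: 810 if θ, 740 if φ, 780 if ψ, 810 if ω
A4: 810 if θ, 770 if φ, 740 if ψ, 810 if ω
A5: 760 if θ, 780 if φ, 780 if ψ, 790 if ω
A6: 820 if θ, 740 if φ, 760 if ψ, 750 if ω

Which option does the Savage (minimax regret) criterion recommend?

Column bests: θ=820, φ=800, ψ=820, ω=810.
A1 regrets: 10, 0, 50, 0 → max 50
A2 regrets: 70, 50, 0, 50 → max 70
A3 regrets: 10, 60, 40, 0 → max 60
A4 regrets: 10, 30, 80, 0 → max 80
A5 regrets: 60, 20, 40, 20 → max 60
A6 regrets: 0, 60, 60, 60 → max 60
Smallest max regret = 50 → A1.

A1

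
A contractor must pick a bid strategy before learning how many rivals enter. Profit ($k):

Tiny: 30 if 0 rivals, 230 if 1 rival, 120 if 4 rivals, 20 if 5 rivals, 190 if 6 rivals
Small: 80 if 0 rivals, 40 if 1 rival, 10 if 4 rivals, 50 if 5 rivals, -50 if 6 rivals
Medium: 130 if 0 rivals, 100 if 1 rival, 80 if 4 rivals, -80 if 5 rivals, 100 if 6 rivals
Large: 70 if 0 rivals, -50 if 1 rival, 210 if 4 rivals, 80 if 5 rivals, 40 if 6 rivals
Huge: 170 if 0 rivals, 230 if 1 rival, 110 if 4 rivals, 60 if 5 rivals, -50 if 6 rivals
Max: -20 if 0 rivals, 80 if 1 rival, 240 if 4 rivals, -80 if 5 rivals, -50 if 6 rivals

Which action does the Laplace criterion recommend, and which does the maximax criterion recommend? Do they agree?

laplace → Tiny; maximax → Max (disagree)

Row averages: Tiny=118, Small=26, Medium=66, Large=70, Huge=104, Max=34
Highest average = 118 → Tiny.
Row maxima: Tiny=230, Small=80, Medium=130, Large=210, Huge=230, Max=240
Best best-case = 240 → Max.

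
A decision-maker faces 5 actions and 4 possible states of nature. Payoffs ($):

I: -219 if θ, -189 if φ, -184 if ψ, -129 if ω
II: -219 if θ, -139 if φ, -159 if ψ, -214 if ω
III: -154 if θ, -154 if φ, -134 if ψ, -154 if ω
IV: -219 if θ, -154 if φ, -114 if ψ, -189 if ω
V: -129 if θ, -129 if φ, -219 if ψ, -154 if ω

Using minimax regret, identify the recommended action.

III

Column bests: θ=-129, φ=-129, ψ=-114, ω=-129.
I regrets: 90, 60, 70, 0 → max 90
II regrets: 90, 10, 45, 85 → max 90
III regrets: 25, 25, 20, 25 → max 25
IV regrets: 90, 25, 0, 60 → max 90
V regrets: 0, 0, 105, 25 → max 105
Smallest max regret = 25 → III.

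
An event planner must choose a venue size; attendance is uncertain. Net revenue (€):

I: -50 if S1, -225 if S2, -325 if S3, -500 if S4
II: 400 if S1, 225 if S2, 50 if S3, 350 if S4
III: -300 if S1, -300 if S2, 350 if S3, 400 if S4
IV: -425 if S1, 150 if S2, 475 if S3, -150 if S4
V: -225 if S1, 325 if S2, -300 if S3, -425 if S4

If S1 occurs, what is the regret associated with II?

0

Best payoff under S1 is 400.
Regret = 400 − 400 = 0.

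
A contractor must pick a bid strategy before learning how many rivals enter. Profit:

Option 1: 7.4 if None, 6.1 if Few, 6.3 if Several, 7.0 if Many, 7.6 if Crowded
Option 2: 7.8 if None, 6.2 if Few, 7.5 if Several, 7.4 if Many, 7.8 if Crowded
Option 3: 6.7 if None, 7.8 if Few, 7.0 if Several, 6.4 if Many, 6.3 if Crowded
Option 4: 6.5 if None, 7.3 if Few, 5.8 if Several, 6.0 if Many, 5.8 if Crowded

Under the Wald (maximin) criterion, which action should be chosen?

Option 3

Row minima: Option 1=6.1, Option 2=6.2, Option 3=6.3, Option 4=5.8
Best worst-case = 6.3 → Option 3.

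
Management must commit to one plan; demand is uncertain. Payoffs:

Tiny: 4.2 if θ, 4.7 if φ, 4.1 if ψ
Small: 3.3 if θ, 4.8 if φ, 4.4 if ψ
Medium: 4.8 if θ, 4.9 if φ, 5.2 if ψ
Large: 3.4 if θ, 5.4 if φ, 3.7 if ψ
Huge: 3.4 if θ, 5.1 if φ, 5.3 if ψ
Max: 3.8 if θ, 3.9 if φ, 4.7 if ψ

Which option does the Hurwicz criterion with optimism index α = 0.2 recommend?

Tiny: 0.2·4.7 + 0.8·4.1 = 4.22
Small: 0.2·4.8 + 0.8·3.3 = 3.6
Medium: 0.2·5.2 + 0.8·4.8 = 4.88
Large: 0.2·5.4 + 0.8·3.4 = 3.8
Huge: 0.2·5.3 + 0.8·3.4 = 3.78
Max: 0.2·4.7 + 0.8·3.8 = 3.98
Highest Hurwicz score = 4.88 → Medium.

Medium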